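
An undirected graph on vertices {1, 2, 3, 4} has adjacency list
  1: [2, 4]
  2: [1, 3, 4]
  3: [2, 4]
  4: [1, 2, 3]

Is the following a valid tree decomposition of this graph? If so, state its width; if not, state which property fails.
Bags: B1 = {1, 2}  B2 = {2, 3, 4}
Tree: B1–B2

No — edge (4,1) lies in no bag.

A tree decomposition must satisfy three properties: every vertex lies in some bag; for every edge, both endpoints lie together in some bag; and for every vertex, the bags containing it form a connected subtree. Here edge (4,1) lies in no bag, so the decomposition is invalid.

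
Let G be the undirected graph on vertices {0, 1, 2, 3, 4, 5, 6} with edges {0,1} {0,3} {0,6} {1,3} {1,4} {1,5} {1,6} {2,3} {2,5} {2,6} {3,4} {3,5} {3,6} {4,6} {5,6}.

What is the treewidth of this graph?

A width-3 tree decomposition is:
Bags: B1 = {1, 3, 4, 6}  B2 = {0, 1, 3, 6}  B3 = {1, 3, 5, 6}  B4 = {2, 3, 5, 6}
Tree: B1–B2, B2–B3, B3–B4
Every bag has size at most 4, so the width is 4 − 1 = 3 and tw(G) ≤ 3. Conversely, {0, 1, 3, 6} is a clique of size 4, and the vertices of any clique must share a bag in every tree decomposition; so some bag has ≥ 4 vertices and tw(G) ≥ 3. Therefore the treewidth is 3.

3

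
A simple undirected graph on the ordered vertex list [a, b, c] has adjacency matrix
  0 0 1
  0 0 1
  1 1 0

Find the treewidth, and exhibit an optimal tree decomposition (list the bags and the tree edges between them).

Every bag has size at most 2, so the width is 2 − 1 = 1 and tw(G) ≤ 1. Since G has at least one edge (e.g. a–c), it is not an edgeless graph, so tw(G) ≥ 1. Therefore the treewidth is 1.

Treewidth 1.
One optimal decomposition is:
Bags: B1 = {a, c}  B2 = {b, c}
Tree: B1–B2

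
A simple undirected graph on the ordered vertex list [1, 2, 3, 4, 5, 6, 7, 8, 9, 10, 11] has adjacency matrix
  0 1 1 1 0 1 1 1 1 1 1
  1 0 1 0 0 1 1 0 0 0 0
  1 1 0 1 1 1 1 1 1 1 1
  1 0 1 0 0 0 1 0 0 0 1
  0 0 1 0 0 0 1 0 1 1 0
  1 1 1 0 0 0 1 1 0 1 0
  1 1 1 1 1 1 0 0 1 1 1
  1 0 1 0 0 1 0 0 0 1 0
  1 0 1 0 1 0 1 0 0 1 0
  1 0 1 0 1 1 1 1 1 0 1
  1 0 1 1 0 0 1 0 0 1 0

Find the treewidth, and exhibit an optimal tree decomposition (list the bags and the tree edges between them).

Every bag has size at most 5, so the width is 5 − 1 = 4 and tw(G) ≤ 4. For the lower bound, the 5 vertices {1, 3, 6, 8, 10} are pairwise adjacent, and any tree decomposition puts a clique entirely inside one bag — forcing width ≥ 4. Hence tw(G) = 4 exactly.

Treewidth 4.
One such decomposition:
Bags: B1 = {1, 3, 7, 9, 10}  B2 = {1, 3, 7, 10, 11}  B3 = {3, 5, 7, 9, 10}  B4 = {1, 3, 6, 7, 10}  B5 = {1, 3, 6, 8, 10}  B6 = {1, 3, 4, 7, 11}  B7 = {1, 2, 3, 6, 7}
Tree: B1–B2, B1–B3, B1–B4, B4–B5, B2–B6, B4–B7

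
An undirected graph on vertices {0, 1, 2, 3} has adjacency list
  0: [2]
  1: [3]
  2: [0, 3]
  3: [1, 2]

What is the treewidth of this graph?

1

A width-1 tree decomposition is:
Bags: B1 = {0, 2}  B2 = {2, 3}  B3 = {1, 3}
Tree: B1–B2, B2–B3
Every bag has size at most 2, so the width is 2 − 1 = 1 and tw(G) ≤ 1. Any graph with an edge has treewidth ≥ 1, and G has the edge 0–2. The upper and lower bounds meet at 1, so that is the treewidth.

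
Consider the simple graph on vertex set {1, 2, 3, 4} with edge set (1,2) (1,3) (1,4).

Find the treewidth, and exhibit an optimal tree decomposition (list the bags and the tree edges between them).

Treewidth 1.
One such decomposition:
Bags: B1 = {1, 4}  B2 = {1, 2}  B3 = {1, 3}
Tree: B1–B2, B1–B3

The largest bag has 2 vertices, giving width 1; this decomposition certifies tw(G) ≤ 1. Since G has at least one edge (e.g. 1–4), it is not an edgeless graph, so tw(G) ≥ 1. Hence tw(G) = 1 exactly.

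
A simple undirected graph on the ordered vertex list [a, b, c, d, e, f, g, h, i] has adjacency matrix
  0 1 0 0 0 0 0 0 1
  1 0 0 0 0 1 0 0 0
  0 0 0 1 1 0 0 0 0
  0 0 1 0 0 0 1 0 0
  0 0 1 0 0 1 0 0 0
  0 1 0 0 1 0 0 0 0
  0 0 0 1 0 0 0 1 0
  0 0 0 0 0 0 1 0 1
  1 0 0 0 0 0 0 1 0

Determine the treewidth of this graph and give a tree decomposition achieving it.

Treewidth 2.
One such decomposition:
Bags: B1 = {a, b, i}  B2 = {b, h, i}  B3 = {b, g, h}  B4 = {b, d, g}  B5 = {b, c, d}  B6 = {b, c, e}  B7 = {b, e, f}
Tree: B1–B2, B2–B3, B3–B4, B4–B5, B5–B6, B6–B7

Every bag has size at most 3, so the width is 3 − 1 = 2 and tw(G) ≤ 2. Since b–a–i–h–g–d–c–e–f–b is a cycle in G, G is not acyclic. Forests are exactly the graphs of treewidth ≤ 1, so tw(G) ≥ 2. The upper and lower bounds meet at 2, so that is the treewidth.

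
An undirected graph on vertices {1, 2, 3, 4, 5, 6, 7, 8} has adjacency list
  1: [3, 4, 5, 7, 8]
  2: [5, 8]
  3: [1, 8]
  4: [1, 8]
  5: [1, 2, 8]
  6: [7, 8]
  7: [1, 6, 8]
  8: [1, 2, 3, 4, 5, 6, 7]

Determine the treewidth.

2

A width-2 tree decomposition is:
Bags: B1 = {1, 7, 8}  B2 = {1, 5, 8}  B3 = {1, 4, 8}  B4 = {6, 7, 8}  B5 = {1, 3, 8}  B6 = {2, 5, 8}
Tree: B1–B2, B1–B3, B1–B4, B2–B5, B2–B6
Each bag holds 3 vertices, so the decomposition has width 2, which upper-bounds the treewidth. On the other hand G contains the 3-clique {1, 3, 8}. A clique must lie in a single bag of any decomposition, so no decomposition can have width below 2. Therefore the treewidth is 2.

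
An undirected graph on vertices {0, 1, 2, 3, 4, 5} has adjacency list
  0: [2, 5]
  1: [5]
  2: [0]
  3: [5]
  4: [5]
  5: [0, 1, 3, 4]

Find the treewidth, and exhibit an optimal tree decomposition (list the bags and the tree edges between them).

Every bag has size at most 2, so the width is 2 − 1 = 1 and tw(G) ≤ 1. Since G has at least one edge (e.g. 5–4), it is not an edgeless graph, so tw(G) ≥ 1. The upper and lower bounds meet at 1, so that is the treewidth.

Treewidth 1.
One optimal decomposition is:
Bags: B1 = {4, 5}  B2 = {0, 5}  B3 = {3, 5}  B4 = {0, 2}  B5 = {1, 5}
Tree: B1–B2, B1–B3, B2–B4, B1–B5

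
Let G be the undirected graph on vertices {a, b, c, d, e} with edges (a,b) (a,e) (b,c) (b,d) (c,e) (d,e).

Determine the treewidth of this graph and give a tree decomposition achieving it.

The largest bag has 3 vertices, giving width 2; this decomposition certifies tw(G) ≤ 2. Since e–a–b–d–e is a cycle in G, G is not acyclic. Forests are exactly the graphs of treewidth ≤ 1, so tw(G) ≥ 2. The upper and lower bounds meet at 2, so that is the treewidth.

Treewidth 2.
Bags: B1 = {a, b, e}  B2 = {b, d, e}  B3 = {b, c, e}
Tree: B1–B2, B2–B3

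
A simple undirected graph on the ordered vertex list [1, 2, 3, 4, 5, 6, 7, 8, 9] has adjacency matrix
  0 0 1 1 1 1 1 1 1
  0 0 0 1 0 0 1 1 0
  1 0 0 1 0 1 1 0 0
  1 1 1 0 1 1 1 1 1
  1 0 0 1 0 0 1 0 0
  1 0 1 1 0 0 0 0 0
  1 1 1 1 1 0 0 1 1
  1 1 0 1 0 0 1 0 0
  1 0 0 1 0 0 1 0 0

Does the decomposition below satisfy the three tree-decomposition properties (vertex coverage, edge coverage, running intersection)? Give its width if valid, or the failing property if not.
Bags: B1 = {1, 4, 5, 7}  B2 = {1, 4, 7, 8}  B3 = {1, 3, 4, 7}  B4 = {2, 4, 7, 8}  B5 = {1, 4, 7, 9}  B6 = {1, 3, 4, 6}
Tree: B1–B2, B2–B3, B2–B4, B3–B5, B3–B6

Vertex coverage: the bags together contain {1, 2, 3, 4, 5, 6, 7, 8, 9}, the full vertex set. Edge coverage: each edge of G has both endpoints in at least one bag. Running intersection: for every vertex, the bags containing it form a connected subtree. All three properties hold, so this is a valid tree decomposition of width max|bag| − 1 = 3, and hence tw(G) ≤ 3.

Yes; width 3.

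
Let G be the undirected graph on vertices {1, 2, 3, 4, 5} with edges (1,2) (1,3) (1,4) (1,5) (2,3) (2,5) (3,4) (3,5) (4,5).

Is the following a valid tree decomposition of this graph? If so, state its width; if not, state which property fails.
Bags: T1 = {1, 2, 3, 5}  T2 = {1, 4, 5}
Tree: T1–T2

No — edge (3,4) lies in no bag.

A tree decomposition must satisfy three properties: every vertex lies in some bag; for every edge, both endpoints lie together in some bag; and for every vertex, the bags containing it form a connected subtree. Here edge (3,4) lies in no bag, so the decomposition is invalid.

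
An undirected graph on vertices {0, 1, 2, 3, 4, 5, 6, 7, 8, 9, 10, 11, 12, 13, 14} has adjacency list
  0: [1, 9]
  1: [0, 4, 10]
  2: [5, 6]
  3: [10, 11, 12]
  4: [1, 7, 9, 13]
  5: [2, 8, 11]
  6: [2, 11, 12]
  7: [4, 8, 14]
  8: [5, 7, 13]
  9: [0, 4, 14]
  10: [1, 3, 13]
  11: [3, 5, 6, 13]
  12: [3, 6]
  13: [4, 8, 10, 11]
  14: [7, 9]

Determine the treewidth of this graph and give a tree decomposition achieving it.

The largest bag has 4 vertices, giving width 3; this decomposition certifies tw(G) ≤ 3. For the lower bound: the 4 vertex sets {0,9,14}, {7}, {4}, {1,8,10,13} are disjoint, each induces a connected subgraph, and every pair is joined by at least one edge of G. Contracting each set to a single vertex therefore yields K_{4} as a minor, and since treewidth is minor-monotone, tw(G) ≥ tw(K_{4}) = 3. Combining the bounds, tw(G) = 3.

Treewidth 3.
One such decomposition:
Bags: B1 = {0, 7, 9, 14}  B2 = {0, 4, 7, 9}  B3 = {0, 1, 4, 7}  B4 = {1, 4, 7, 8}  B5 = {1, 4, 8, 13}  B6 = {1, 8, 10, 13}  B7 = {5, 8, 10, 13}  B8 = {5, 10, 11, 13}  B9 = {3, 5, 10, 11}  B10 = {2, 3, 5, 11}  B11 = {2, 3, 6, 11}  B12 = {2, 3, 6, 12}
Tree: B1–B2, B2–B3, B3–B4, B4–B5, B5–B6, B6–B7, B7–B8, B8–B9, B9–B10, B10–B11, B11–B12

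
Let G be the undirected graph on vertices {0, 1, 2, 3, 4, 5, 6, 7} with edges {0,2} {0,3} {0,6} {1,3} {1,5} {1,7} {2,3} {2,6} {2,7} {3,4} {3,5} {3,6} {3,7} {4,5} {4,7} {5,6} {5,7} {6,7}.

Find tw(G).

A width-3 tree decomposition is:
Bags: B1 = {1, 3, 5, 7}  B2 = {3, 5, 6, 7}  B3 = {2, 3, 6, 7}  B4 = {0, 2, 3, 6}  B5 = {3, 4, 5, 7}
Tree: B1–B2, B2–B3, B3–B4, B1–B5
Each bag holds 4 vertices, so the decomposition has width 3, which upper-bounds the treewidth. For the lower bound, the 4 vertices {0, 2, 3, 6} are pairwise adjacent, and any tree decomposition puts a clique entirely inside one bag — forcing width ≥ 3. Therefore the treewidth is 3.

3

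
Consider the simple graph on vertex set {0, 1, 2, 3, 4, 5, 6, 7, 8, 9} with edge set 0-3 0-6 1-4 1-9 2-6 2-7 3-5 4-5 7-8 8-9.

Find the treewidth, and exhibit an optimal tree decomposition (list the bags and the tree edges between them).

Treewidth 2.
Bags: B1 = {3, 4, 5}  B2 = {1, 3, 4}  B3 = {1, 3, 9}  B4 = {3, 8, 9}  B5 = {3, 7, 8}  B6 = {2, 3, 7}  B7 = {2, 3, 6}  B8 = {0, 3, 6}
Tree: B1–B2, B2–B3, B3–B4, B4–B5, B5–B6, B6–B7, B7–B8

Every bag has size at most 3, so the width is 3 − 1 = 2 and tw(G) ≤ 2. For the lower bound, G contains the cycle 3–5–4–1–9–8–7–2–6–0–3, so G is not a forest; only forests have treewidth ≤ 1, hence tw(G) ≥ 2. The upper and lower bounds meet at 2, so that is the treewidth.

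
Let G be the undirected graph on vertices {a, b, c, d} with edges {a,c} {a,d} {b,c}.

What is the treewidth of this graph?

A width-1 tree decomposition is:
Bags: B1 = {a, d}  B2 = {a, c}  B3 = {b, c}
Tree: B1–B2, B2–B3
The largest bag has 2 vertices, giving width 1; this decomposition certifies tw(G) ≤ 1. G has an edge, so its treewidth is at least 1. Combining the bounds, tw(G) = 1.

1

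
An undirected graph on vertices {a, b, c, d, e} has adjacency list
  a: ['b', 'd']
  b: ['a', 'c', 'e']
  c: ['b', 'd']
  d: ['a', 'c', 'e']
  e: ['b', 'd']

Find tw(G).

2

A width-2 tree decomposition is:
Bags: B1 = {b, d, e}  B2 = {b, c, d}  B3 = {a, b, d}
Tree: B1–B2, B2–B3
Every bag has size at most 3, so the width is 3 − 1 = 2 and tw(G) ≤ 2. Since d–e–b–c–d is a cycle in G, G is not acyclic. Forests are exactly the graphs of treewidth ≤ 1, so tw(G) ≥ 2. Therefore the treewidth is 2.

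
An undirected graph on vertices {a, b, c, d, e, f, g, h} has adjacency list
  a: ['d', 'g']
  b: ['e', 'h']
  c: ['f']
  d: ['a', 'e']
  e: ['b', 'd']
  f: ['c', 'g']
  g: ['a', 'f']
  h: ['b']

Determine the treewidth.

A width-1 tree decomposition is:
Bags: B1 = {c, f}  B2 = {f, g}  B3 = {a, g}  B4 = {a, d}  B5 = {d, e}  B6 = {b, e}  B7 = {b, h}
Tree: B1–B2, B2–B3, B3–B4, B4–B5, B5–B6, B6–B7
Each bag holds 2 vertices, so the decomposition has width 1, which upper-bounds the treewidth. G has an edge, so its treewidth is at least 1. Hence tw(G) = 1 exactly.

1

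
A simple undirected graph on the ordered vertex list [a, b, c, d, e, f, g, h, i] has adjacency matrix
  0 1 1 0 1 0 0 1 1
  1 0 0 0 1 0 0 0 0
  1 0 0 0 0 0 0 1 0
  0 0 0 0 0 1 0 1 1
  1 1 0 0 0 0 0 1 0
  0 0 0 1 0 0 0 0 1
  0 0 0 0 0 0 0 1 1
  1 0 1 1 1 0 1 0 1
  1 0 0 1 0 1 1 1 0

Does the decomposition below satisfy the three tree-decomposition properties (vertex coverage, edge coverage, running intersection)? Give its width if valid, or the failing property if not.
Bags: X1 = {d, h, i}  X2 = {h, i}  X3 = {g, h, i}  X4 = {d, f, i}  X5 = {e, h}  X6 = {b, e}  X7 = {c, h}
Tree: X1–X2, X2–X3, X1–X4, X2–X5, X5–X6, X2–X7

A tree decomposition must satisfy three properties: every vertex lies in some bag; for every edge, both endpoints lie together in some bag; and for every vertex, the bags containing it form a connected subtree. Here vertex a appears in no bag, so the decomposition is invalid.

No — vertex a appears in no bag.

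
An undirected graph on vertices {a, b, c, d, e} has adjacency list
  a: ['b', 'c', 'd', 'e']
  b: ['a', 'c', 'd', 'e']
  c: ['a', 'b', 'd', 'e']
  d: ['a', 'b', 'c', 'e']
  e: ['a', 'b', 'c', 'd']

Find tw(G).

4

A width-4 tree decomposition is:
Bags: B1 = {a, b, c, d, e}
Tree: (single bag)
With just one bag of size 5, the width is 5 − 1 = 4, so tw(G) ≤ 4. For the lower bound, the 5 vertices {a, b, c, d, e} are pairwise adjacent, and any tree decomposition puts a clique entirely inside one bag — forcing width ≥ 4. Therefore the treewidth is 4.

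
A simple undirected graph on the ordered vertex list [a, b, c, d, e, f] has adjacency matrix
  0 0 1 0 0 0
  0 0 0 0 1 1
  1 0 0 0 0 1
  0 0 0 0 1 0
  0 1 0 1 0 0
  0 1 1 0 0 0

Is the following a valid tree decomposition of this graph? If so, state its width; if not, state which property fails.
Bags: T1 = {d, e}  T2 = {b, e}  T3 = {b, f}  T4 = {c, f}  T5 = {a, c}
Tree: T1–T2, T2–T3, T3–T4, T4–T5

Every vertex of G appears in some bag (union = {a, b, c, d, e, f}); every edge is covered by a bag; and for each vertex v the set of bags containing v is connected in the bag tree. The decomposition is therefore valid. The largest bag has 2 vertices, so the width is 1.

Yes; width 1.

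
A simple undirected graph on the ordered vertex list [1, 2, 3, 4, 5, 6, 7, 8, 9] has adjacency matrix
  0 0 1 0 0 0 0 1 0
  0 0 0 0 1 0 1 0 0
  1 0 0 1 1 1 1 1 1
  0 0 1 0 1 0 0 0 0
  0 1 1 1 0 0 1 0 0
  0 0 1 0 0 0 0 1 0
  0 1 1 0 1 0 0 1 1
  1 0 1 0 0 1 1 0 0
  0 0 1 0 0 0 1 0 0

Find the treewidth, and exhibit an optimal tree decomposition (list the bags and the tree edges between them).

Treewidth 2.
One such decomposition:
Bags: B1 = {3, 7, 8}  B2 = {3, 5, 7}  B3 = {2, 5, 7}  B4 = {3, 4, 5}  B5 = {1, 3, 8}  B6 = {3, 6, 8}  B7 = {3, 7, 9}
Tree: B1–B2, B2–B3, B2–B4, B1–B5, B1–B6, B1–B7

The largest bag has 3 vertices, giving width 2; this decomposition certifies tw(G) ≤ 2. On the other hand G contains the 3-clique {2, 5, 7}. A clique must lie in a single bag of any decomposition, so no decomposition can have width below 2. Therefore the treewidth is 2.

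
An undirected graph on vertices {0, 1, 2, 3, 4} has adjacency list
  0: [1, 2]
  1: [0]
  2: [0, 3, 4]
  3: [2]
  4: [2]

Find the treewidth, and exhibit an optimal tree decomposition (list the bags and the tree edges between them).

Treewidth 1.
One such decomposition:
Bags: B1 = {0, 2}  B2 = {2, 3}  B3 = {0, 1}  B4 = {2, 4}
Tree: B1–B2, B1–B3, B2–B4

Each bag holds 2 vertices, so the decomposition has width 1, which upper-bounds the treewidth. Since G has at least one edge (e.g. 2–0), it is not an edgeless graph, so tw(G) ≥ 1. Hence tw(G) = 1 exactly.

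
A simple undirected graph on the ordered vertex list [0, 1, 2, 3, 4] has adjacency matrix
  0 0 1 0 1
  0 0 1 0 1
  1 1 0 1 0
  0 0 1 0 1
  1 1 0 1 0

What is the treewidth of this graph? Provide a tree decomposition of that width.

Every bag has size at most 3, so the width is 3 − 1 = 2 and tw(G) ≤ 2. The edges 1–4–3–2–1 form a cycle, so G is not a tree and its treewidth is at least 2. Therefore the treewidth is 2.

Treewidth 2.
Bags: B1 = {1, 2, 4}  B2 = {2, 3, 4}  B3 = {0, 2, 4}
Tree: B1–B2, B2–B3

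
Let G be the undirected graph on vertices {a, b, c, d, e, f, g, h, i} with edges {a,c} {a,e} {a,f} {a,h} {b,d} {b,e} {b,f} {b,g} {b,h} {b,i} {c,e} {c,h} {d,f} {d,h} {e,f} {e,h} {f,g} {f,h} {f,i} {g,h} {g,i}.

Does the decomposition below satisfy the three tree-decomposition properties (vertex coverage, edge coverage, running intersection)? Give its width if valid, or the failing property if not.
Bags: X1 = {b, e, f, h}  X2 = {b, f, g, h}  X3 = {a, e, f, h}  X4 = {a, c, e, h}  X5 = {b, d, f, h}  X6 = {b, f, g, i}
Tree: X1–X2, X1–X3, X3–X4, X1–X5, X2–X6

Yes; width 3.

Vertex coverage: the bags together contain {a, b, c, d, e, f, g, h, i}, the full vertex set. Edge coverage: each edge of G has both endpoints in at least one bag. Running intersection: for every vertex, the bags containing it form a connected subtree. All three properties hold, so this is a valid tree decomposition of width max|bag| − 1 = 3, and hence tw(G) ≤ 3.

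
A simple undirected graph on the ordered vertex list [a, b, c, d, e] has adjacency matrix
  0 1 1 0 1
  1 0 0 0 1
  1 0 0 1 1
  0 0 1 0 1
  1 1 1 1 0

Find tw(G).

A width-2 tree decomposition is:
Bags: B1 = {a, b, e}  B2 = {a, c, e}  B3 = {c, d, e}
Tree: B1–B2, B2–B3
The largest bag has 3 vertices, giving width 2; this decomposition certifies tw(G) ≤ 2. Conversely, {c, d, e} is a clique of size 3, and the vertices of any clique must share a bag in every tree decomposition; so some bag has ≥ 3 vertices and tw(G) ≥ 2. Hence tw(G) = 2 exactly.

2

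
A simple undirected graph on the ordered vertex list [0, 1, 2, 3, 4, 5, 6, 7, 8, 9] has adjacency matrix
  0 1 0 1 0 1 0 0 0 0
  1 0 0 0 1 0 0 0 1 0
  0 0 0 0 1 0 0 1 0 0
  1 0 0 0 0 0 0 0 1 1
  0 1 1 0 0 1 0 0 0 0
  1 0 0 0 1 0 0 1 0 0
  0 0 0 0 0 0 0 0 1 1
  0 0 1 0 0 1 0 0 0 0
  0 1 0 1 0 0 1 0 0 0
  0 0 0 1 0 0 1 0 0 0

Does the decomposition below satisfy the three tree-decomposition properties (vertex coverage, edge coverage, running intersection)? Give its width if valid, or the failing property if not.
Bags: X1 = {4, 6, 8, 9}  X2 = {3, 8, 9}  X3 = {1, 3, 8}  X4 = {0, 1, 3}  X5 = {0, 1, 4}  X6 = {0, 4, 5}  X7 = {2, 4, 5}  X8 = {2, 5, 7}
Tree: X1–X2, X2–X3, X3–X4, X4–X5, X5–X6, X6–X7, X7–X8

A tree decomposition must satisfy three properties: every vertex lies in some bag; for every edge, both endpoints lie together in some bag; and for every vertex, the bags containing it form a connected subtree. Here bags containing vertex 4 are not connected in the tree, so the decomposition is invalid.

No — bags containing vertex 4 are not connected in the tree.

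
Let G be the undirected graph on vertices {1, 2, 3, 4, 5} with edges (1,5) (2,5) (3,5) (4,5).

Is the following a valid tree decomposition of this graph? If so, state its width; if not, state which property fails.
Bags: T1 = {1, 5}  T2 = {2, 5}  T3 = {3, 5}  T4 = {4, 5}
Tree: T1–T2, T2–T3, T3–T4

Vertex coverage: the bags together contain {1, 2, 3, 4, 5}, the full vertex set. Edge coverage: each edge of G has both endpoints in at least one bag. Running intersection: for every vertex, the bags containing it form a connected subtree. All three properties hold, so this is a valid tree decomposition of width max|bag| − 1 = 1, and hence tw(G) ≤ 1.

Yes; width 1.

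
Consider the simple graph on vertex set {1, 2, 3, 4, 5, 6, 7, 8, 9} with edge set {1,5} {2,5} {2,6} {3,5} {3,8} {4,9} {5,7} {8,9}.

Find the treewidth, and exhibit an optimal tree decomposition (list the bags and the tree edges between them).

Treewidth 1.
One optimal decomposition is:
Bags: B1 = {3, 8}  B2 = {3, 5}  B3 = {8, 9}  B4 = {1, 5}  B5 = {4, 9}  B6 = {5, 7}  B7 = {2, 5}  B8 = {2, 6}
Tree: B1–B2, B1–B3, B2–B4, B3–B5, B2–B6, B4–B7, B7–B8

The largest bag has 2 vertices, giving width 1; this decomposition certifies tw(G) ≤ 1. Since G has at least one edge (e.g. 3–8), it is not an edgeless graph, so tw(G) ≥ 1. Combining the bounds, tw(G) = 1.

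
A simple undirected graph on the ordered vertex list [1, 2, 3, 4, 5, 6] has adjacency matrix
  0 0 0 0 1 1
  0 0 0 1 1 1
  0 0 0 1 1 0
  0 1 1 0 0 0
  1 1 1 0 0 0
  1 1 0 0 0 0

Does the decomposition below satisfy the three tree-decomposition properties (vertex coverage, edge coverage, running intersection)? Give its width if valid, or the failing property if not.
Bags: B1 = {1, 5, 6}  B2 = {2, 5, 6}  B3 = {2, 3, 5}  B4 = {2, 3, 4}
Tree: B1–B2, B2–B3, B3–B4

Checking the three conditions: (i) the bags cover all of {1, 2, 3, 4, 5, 6}; (ii) for each edge, some bag contains both endpoints; (iii) the bags containing any fixed vertex form a subtree. All hold, so the decomposition is valid with width 3 − 1 = 2.

Yes; width 2.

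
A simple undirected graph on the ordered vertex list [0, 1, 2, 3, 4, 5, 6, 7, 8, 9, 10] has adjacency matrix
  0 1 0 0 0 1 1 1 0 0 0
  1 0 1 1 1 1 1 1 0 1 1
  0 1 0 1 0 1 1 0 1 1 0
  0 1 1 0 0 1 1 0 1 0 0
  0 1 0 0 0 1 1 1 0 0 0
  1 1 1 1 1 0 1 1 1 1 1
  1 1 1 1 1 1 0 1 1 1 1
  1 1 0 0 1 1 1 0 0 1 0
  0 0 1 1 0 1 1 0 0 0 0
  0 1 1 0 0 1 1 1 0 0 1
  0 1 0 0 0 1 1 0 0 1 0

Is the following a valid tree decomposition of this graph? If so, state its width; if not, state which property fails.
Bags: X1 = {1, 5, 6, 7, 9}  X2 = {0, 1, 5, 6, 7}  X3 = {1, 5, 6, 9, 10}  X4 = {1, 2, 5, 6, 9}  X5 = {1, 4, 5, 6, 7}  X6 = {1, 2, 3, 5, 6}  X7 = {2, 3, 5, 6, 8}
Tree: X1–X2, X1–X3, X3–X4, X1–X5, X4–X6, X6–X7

Yes; width 4.

Every vertex of G appears in some bag (union = {0, 1, 2, 3, 4, 5, 6, 7, 8, 9, 10}); every edge is covered by a bag; and for each vertex v the set of bags containing v is connected in the bag tree. The decomposition is therefore valid. The largest bag has 5 vertices, so the width is 4.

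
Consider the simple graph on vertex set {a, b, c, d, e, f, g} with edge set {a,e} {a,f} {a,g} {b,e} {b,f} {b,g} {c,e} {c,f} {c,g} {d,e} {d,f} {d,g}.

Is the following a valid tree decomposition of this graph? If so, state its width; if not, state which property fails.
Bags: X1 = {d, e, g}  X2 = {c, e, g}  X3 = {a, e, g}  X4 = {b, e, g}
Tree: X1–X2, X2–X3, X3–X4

No — vertex f appears in no bag.

A tree decomposition must satisfy three properties: every vertex lies in some bag; for every edge, both endpoints lie together in some bag; and for every vertex, the bags containing it form a connected subtree. Here vertex f appears in no bag, so the decomposition is invalid.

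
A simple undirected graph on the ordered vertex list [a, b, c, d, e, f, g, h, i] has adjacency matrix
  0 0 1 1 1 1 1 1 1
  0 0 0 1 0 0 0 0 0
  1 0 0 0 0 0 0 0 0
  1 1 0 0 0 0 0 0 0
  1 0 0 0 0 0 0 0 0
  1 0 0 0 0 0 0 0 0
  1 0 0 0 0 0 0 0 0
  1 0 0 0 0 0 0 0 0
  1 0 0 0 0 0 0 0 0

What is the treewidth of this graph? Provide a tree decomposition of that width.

Each bag holds 2 vertices, so the decomposition has width 1, which upper-bounds the treewidth. Any graph with an edge has treewidth ≥ 1, and G has the edge h–a. Therefore the treewidth is 1.

Treewidth 1.
Bags: B1 = {a, h}  B2 = {a, g}  B3 = {a, f}  B4 = {a, i}  B5 = {a, c}  B6 = {a, e}  B7 = {a, d}  B8 = {b, d}
Tree: B1–B2, B1–B3, B2–B4, B2–B5, B2–B6, B5–B7, B7–B8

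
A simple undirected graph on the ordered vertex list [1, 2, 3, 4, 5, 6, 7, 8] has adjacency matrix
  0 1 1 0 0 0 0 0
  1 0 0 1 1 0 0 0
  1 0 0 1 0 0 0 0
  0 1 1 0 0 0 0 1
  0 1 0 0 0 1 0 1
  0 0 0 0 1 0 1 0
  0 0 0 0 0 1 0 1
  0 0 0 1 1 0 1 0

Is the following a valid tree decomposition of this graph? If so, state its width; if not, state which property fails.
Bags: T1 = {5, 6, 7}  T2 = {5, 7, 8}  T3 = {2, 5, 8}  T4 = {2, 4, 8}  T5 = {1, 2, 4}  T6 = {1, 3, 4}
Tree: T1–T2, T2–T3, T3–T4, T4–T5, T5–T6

Vertex coverage: the bags together contain {1, 2, 3, 4, 5, 6, 7, 8}, the full vertex set. Edge coverage: each edge of G has both endpoints in at least one bag. Running intersection: for every vertex, the bags containing it form a connected subtree. All three properties hold, so this is a valid tree decomposition of width max|bag| − 1 = 2, and hence tw(G) ≤ 2.

Yes; width 2.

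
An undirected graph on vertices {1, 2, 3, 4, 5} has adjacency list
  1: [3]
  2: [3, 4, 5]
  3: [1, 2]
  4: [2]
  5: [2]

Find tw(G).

A width-1 tree decomposition is:
Bags: B1 = {2, 3}  B2 = {1, 3}  B3 = {2, 5}  B4 = {2, 4}
Tree: B1–B2, B1–B3, B1–B4
The largest bag has 2 vertices, giving width 1; this decomposition certifies tw(G) ≤ 1. Since G has at least one edge (e.g. 2–3), it is not an edgeless graph, so tw(G) ≥ 1. The upper and lower bounds meet at 1, so that is the treewidth.

1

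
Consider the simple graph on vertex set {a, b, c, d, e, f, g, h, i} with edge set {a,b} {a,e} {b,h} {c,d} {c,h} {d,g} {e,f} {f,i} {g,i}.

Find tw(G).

A width-2 tree decomposition is:
Bags: B1 = {a, b, e}  B2 = {b, e, f}  B3 = {b, f, i}  B4 = {b, g, i}  B5 = {b, d, g}  B6 = {b, c, d}  B7 = {b, c, h}
Tree: B1–B2, B2–B3, B3–B4, B4–B5, B5–B6, B6–B7
The largest bag has 3 vertices, giving width 2; this decomposition certifies tw(G) ≤ 2. Since b–a–e–f–i–g–d–c–h–b is a cycle in G, G is not acyclic. Forests are exactly the graphs of treewidth ≤ 1, so tw(G) ≥ 2. Hence tw(G) = 2 exactly.

2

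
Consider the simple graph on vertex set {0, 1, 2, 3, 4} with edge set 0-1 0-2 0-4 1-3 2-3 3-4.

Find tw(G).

A width-2 tree decomposition is:
Bags: B1 = {0, 2, 3}  B2 = {0, 1, 3}  B3 = {0, 3, 4}
Tree: B1–B2, B2–B3
Each bag holds 3 vertices, so the decomposition has width 2, which upper-bounds the treewidth. For the lower bound, G contains the cycle 2–0–1–3–2, so G is not a forest; only forests have treewidth ≤ 1, hence tw(G) ≥ 2. Hence tw(G) = 2 exactly.

2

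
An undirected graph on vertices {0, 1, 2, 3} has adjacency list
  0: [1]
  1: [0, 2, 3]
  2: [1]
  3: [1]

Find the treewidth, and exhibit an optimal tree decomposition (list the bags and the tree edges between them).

The largest bag has 2 vertices, giving width 1; this decomposition certifies tw(G) ≤ 1. Since G has at least one edge (e.g. 3–1), it is not an edgeless graph, so tw(G) ≥ 1. Combining the bounds, tw(G) = 1.

Treewidth 1.
Bags: B1 = {1, 3}  B2 = {0, 1}  B3 = {1, 2}
Tree: B1–B2, B1–B3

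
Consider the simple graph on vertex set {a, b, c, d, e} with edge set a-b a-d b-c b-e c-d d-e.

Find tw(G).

2

A width-2 tree decomposition is:
Bags: B1 = {b, c, d}  B2 = {b, d, e}  B3 = {a, b, d}
Tree: B1–B2, B2–B3
Each bag holds 3 vertices, so the decomposition has width 2, which upper-bounds the treewidth. The edges b–c–d–e–b form a cycle, so G is not a tree and its treewidth is at least 2. Combining the bounds, tw(G) = 2.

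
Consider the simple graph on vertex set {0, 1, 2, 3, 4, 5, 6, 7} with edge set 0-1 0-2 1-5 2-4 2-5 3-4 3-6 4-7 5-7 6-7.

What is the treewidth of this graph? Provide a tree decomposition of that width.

Each bag holds 3 vertices, so the decomposition has width 2, which upper-bounds the treewidth. Since 1–0–2–5–1 is a cycle in G, G is not acyclic. Forests are exactly the graphs of treewidth ≤ 1, so tw(G) ≥ 2. Combining the bounds, tw(G) = 2.

Treewidth 2.
One such decomposition:
Bags: B1 = {0, 1, 5}  B2 = {0, 2, 5}  B3 = {2, 5, 7}  B4 = {2, 4, 7}  B5 = {4, 6, 7}  B6 = {3, 4, 6}
Tree: B1–B2, B2–B3, B3–B4, B4–B5, B5–B6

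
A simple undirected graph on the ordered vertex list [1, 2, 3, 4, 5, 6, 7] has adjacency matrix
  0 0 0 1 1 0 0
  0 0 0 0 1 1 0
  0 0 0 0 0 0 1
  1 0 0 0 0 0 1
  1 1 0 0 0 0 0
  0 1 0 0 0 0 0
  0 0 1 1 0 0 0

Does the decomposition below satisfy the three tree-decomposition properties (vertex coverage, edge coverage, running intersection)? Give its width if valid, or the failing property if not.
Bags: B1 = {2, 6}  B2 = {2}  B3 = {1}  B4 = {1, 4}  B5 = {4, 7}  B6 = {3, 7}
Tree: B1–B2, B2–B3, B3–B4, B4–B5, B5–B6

No — vertex 5 appears in no bag.

A tree decomposition must satisfy three properties: every vertex lies in some bag; for every edge, both endpoints lie together in some bag; and for every vertex, the bags containing it form a connected subtree. Here vertex 5 appears in no bag, so the decomposition is invalid.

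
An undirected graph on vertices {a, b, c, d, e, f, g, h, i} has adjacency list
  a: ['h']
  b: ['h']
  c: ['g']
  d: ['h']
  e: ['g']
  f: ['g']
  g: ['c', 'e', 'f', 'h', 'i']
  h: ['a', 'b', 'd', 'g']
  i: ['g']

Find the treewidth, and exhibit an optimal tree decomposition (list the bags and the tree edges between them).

Treewidth 1.
Bags: B1 = {e, g}  B2 = {g, h}  B3 = {a, h}  B4 = {b, h}  B5 = {d, h}  B6 = {g, i}  B7 = {f, g}  B8 = {c, g}
Tree: B1–B2, B2–B3, B2–B4, B2–B5, B2–B6, B2–B7, B6–B8

Each bag holds 2 vertices, so the decomposition has width 1, which upper-bounds the treewidth. Since G has at least one edge (e.g. e–g), it is not an edgeless graph, so tw(G) ≥ 1. Therefore the treewidth is 1.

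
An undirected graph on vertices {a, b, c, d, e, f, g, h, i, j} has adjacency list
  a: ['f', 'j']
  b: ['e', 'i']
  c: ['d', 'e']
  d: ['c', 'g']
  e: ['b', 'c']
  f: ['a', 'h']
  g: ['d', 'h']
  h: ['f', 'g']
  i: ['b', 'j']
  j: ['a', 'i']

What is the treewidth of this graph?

2

A width-2 tree decomposition is:
Bags: B1 = {a, i, j}  B2 = {a, b, i}  B3 = {a, b, e}  B4 = {a, c, e}  B5 = {a, c, d}  B6 = {a, d, g}  B7 = {a, g, h}  B8 = {a, f, h}
Tree: B1–B2, B2–B3, B3–B4, B4–B5, B5–B6, B6–B7, B7–B8
Each bag holds 3 vertices, so the decomposition has width 2, which upper-bounds the treewidth. The edges a–j–i–b–e–c–d–g–h–f–a form a cycle, so G is not a tree and its treewidth is at least 2. Therefore the treewidth is 2.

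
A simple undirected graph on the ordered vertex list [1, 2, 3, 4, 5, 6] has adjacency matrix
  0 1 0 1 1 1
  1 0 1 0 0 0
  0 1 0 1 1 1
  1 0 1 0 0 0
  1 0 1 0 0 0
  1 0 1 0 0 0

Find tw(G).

2

A width-2 tree decomposition is:
Bags: B1 = {1, 3, 4}  B2 = {1, 2, 3}  B3 = {1, 3, 6}  B4 = {1, 3, 5}
Tree: B1–B2, B2–B3, B3–B4
The largest bag has 3 vertices, giving width 2; this decomposition certifies tw(G) ≤ 2. Since 4–1–2–3–4 is a cycle in G, G is not acyclic. Forests are exactly the graphs of treewidth ≤ 1, so tw(G) ≥ 2. Combining the bounds, tw(G) = 2.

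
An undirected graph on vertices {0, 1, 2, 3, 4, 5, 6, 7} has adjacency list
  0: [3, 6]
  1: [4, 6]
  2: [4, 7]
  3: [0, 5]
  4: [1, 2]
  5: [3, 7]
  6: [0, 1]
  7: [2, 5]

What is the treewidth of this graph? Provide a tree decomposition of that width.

Treewidth 2.
One optimal decomposition is:
Bags: B1 = {1, 4, 6}  B2 = {0, 4, 6}  B3 = {0, 3, 4}  B4 = {3, 4, 5}  B5 = {4, 5, 7}  B6 = {2, 4, 7}
Tree: B1–B2, B2–B3, B3–B4, B4–B5, B5–B6

Each bag holds 3 vertices, so the decomposition has width 2, which upper-bounds the treewidth. For the lower bound, G contains the cycle 4–1–6–0–3–5–7–2–4, so G is not a forest; only forests have treewidth ≤ 1, hence tw(G) ≥ 2. Therefore the treewidth is 2.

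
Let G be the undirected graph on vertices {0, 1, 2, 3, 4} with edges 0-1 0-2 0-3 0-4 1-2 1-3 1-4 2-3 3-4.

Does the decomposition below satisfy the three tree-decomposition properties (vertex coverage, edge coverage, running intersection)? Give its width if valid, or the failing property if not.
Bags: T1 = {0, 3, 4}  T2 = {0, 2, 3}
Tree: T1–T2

No — vertex 1 appears in no bag.

A tree decomposition must satisfy three properties: every vertex lies in some bag; for every edge, both endpoints lie together in some bag; and for every vertex, the bags containing it form a connected subtree. Here vertex 1 appears in no bag, so the decomposition is invalid.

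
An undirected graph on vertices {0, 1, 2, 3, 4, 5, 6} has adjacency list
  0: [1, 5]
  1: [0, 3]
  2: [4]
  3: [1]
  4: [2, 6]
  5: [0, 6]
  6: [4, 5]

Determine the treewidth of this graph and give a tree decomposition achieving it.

Each bag holds 2 vertices, so the decomposition has width 1, which upper-bounds the treewidth. Since G has at least one edge (e.g. 3–1), it is not an edgeless graph, so tw(G) ≥ 1. The upper and lower bounds meet at 1, so that is the treewidth.

Treewidth 1.
One such decomposition:
Bags: B1 = {1, 3}  B2 = {0, 1}  B3 = {0, 5}  B4 = {5, 6}  B5 = {4, 6}  B6 = {2, 4}
Tree: B1–B2, B2–B3, B3–B4, B4–B5, B5–B6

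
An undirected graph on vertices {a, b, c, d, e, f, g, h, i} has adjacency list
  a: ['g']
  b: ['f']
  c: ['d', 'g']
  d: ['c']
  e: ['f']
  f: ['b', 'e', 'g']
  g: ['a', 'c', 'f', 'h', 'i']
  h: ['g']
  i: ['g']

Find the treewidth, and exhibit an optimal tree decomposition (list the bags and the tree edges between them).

Every bag has size at most 2, so the width is 2 − 1 = 1 and tw(G) ≤ 1. G has an edge, so its treewidth is at least 1. Hence tw(G) = 1 exactly.

Treewidth 1.
One optimal decomposition is:
Bags: B1 = {g, i}  B2 = {c, g}  B3 = {c, d}  B4 = {f, g}  B5 = {g, h}  B6 = {b, f}  B7 = {e, f}  B8 = {a, g}
Tree: B1–B2, B2–B3, B1–B4, B4–B5, B4–B6, B6–B7, B4–B8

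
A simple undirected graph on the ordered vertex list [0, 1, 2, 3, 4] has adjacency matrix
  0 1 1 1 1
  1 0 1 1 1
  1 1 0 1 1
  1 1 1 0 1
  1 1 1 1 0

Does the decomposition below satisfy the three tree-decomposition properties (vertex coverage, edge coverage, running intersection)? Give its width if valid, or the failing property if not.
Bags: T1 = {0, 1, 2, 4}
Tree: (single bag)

No — vertex 3 appears in no bag.

A tree decomposition must satisfy three properties: every vertex lies in some bag; for every edge, both endpoints lie together in some bag; and for every vertex, the bags containing it form a connected subtree. Here vertex 3 appears in no bag, so the decomposition is invalid.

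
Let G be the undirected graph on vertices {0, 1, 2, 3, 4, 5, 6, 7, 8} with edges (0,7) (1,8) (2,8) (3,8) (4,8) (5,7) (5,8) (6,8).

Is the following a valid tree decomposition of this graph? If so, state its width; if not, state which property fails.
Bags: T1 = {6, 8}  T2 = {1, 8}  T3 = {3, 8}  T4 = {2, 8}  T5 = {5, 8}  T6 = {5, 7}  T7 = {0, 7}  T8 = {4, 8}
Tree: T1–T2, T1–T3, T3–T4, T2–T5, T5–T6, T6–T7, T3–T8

Yes; width 1.

Checking the three conditions: (i) the bags cover all of {0, 1, 2, 3, 4, 5, 6, 7, 8}; (ii) for each edge, some bag contains both endpoints; (iii) the bags containing any fixed vertex form a subtree. All hold, so the decomposition is valid with width 2 − 1 = 1.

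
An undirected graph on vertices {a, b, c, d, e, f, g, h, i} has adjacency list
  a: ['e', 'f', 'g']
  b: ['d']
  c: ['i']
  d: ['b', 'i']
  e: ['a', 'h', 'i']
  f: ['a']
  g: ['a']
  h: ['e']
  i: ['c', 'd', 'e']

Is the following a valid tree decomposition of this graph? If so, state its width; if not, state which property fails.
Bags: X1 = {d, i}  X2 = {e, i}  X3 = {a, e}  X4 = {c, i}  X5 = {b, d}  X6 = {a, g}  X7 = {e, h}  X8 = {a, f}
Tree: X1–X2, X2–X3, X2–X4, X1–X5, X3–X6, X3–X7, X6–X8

Yes; width 1.

Checking the three conditions: (i) the bags cover all of {a, b, c, d, e, f, g, h, i}; (ii) for each edge, some bag contains both endpoints; (iii) the bags containing any fixed vertex form a subtree. All hold, so the decomposition is valid with width 2 − 1 = 1.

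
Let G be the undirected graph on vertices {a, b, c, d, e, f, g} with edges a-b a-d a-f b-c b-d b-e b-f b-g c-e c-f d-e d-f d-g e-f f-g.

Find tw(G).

3

A width-3 tree decomposition is:
Bags: B1 = {b, d, e, f}  B2 = {b, c, e, f}  B3 = {a, b, d, f}  B4 = {b, d, f, g}
Tree: B1–B2, B1–B3, B1–B4
The largest bag has 4 vertices, giving width 3; this decomposition certifies tw(G) ≤ 3. Conversely, {b, d, f, g} is a clique of size 4, and the vertices of any clique must share a bag in every tree decomposition; so some bag has ≥ 4 vertices and tw(G) ≥ 3. Hence tw(G) = 3 exactly.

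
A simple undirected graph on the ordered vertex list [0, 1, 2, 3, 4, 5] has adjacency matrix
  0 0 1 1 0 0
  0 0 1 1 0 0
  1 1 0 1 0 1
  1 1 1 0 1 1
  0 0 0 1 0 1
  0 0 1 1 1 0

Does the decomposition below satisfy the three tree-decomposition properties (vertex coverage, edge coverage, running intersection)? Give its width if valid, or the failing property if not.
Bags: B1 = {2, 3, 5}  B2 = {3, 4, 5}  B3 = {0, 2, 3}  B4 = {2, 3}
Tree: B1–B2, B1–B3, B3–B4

A tree decomposition must satisfy three properties: every vertex lies in some bag; for every edge, both endpoints lie together in some bag; and for every vertex, the bags containing it form a connected subtree. Here vertex 1 appears in no bag, so the decomposition is invalid.

No — vertex 1 appears in no bag.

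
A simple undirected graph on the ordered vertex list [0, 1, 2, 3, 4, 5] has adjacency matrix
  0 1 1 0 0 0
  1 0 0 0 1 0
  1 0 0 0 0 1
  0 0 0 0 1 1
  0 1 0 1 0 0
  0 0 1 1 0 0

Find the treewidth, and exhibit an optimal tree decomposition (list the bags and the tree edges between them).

Treewidth 2.
Bags: B1 = {0, 1, 4}  B2 = {0, 2, 4}  B3 = {2, 4, 5}  B4 = {3, 4, 5}
Tree: B1–B2, B2–B3, B3–B4

Every bag has size at most 3, so the width is 3 − 1 = 2 and tw(G) ≤ 2. Since 4–1–0–2–5–3–4 is a cycle in G, G is not acyclic. Forests are exactly the graphs of treewidth ≤ 1, so tw(G) ≥ 2. Therefore the treewidth is 2.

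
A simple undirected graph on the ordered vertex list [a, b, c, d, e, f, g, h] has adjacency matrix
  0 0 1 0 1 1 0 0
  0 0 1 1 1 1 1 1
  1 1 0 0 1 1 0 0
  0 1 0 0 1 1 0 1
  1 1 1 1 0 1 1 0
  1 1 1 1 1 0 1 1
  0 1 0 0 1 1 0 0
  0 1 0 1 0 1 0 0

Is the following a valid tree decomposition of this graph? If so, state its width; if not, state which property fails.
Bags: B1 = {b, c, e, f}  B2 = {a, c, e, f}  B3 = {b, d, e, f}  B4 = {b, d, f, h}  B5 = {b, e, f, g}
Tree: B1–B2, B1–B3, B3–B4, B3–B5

Yes; width 3.

Vertex coverage: the bags together contain {a, b, c, d, e, f, g, h}, the full vertex set. Edge coverage: each edge of G has both endpoints in at least one bag. Running intersection: for every vertex, the bags containing it form a connected subtree. All three properties hold, so this is a valid tree decomposition of width max|bag| − 1 = 3, and hence tw(G) ≤ 3.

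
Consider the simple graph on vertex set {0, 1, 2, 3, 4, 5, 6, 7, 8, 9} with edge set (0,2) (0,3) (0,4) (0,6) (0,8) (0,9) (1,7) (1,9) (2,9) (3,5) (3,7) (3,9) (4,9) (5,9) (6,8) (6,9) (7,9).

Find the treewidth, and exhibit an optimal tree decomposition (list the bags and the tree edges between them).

Treewidth 2.
One optimal decomposition is:
Bags: B1 = {0, 3, 9}  B2 = {0, 4, 9}  B3 = {3, 5, 9}  B4 = {3, 7, 9}  B5 = {0, 6, 9}  B6 = {0, 6, 8}  B7 = {1, 7, 9}  B8 = {0, 2, 9}
Tree: B1–B2, B1–B3, B3–B4, B2–B5, B5–B6, B4–B7, B2–B8

The largest bag has 3 vertices, giving width 2; this decomposition certifies tw(G) ≤ 2. For the lower bound, the 3 vertices {0, 6, 8} are pairwise adjacent, and any tree decomposition puts a clique entirely inside one bag — forcing width ≥ 2. The upper and lower bounds meet at 2, so that is the treewidth.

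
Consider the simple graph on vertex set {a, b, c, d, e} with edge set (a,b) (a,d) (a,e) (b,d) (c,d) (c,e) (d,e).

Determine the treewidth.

A width-2 tree decomposition is:
Bags: B1 = {c, d, e}  B2 = {a, d, e}  B3 = {a, b, d}
Tree: B1–B2, B2–B3
The largest bag has 3 vertices, giving width 2; this decomposition certifies tw(G) ≤ 2. On the other hand G contains the 3-clique {c, d, e}. A clique must lie in a single bag of any decomposition, so no decomposition can have width below 2. The upper and lower bounds meet at 2, so that is the treewidth.

2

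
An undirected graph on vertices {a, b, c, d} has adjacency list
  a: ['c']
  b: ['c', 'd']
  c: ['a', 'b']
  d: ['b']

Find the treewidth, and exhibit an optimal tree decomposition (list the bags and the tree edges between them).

Treewidth 1.
One such decomposition:
Bags: B1 = {b, d}  B2 = {b, c}  B3 = {a, c}
Tree: B1–B2, B2–B3

Each bag holds 2 vertices, so the decomposition has width 1, which upper-bounds the treewidth. Since G has at least one edge (e.g. d–b), it is not an edgeless graph, so tw(G) ≥ 1. Therefore the treewidth is 1.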